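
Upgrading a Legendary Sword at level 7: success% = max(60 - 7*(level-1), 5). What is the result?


raw_rate = 60 - 7 * (7 - 1)
= 60 - 7 * 6
= 60 - 42
= 18
Apply floor: max(18, 5) = 18%

18%


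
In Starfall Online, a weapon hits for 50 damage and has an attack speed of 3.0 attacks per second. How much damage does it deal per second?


DPS = damage * attack_speed
= 50 * 3.0
= 150.0

150.0 DPS


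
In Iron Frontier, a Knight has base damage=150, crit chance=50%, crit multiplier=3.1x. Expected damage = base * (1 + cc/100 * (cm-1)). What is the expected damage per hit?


E[dmg] = base * (1 + crit_chance * (crit_mult - 1))
cc as decimal = 50/100 = 0.5
cm - 1 = 3.1 - 1 = 2.1
Bonus factor = 0.5 * 2.1 = 1.05
Total multiplier = 1 + 1.05 = 2.05
Expected damage = 150 * 2.05 = 307.50

307.50 damage


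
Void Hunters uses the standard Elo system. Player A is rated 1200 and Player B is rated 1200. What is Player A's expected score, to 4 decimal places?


Elo expected score: Ea = 1/(1 + 10^((Rb-Ra)/400))
Rb - Ra = 1200 - 1200 = 0
(Rb-Ra)/400 = 0/400 = 0.0
10^0.0 = 1.0
Ea = 1/(1 + 1.0) = 1/2.0 = 0.5000

0.5000


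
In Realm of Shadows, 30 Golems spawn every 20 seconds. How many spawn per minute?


Spawns per minute = count * (60 / interval)
= 30 * (60 / 20)
= 30 * 3.0
= 90.0

90.0 per minute


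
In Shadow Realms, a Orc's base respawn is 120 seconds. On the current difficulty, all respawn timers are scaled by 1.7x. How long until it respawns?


Respawn time = base * multiplier
= 120 * 1.7
= 204.0 seconds

204.0 seconds


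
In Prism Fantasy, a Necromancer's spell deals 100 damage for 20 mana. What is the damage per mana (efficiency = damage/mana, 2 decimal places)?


Efficiency = damage / mana
= 100 / 20
= 5.00

5.00 dmg/mana


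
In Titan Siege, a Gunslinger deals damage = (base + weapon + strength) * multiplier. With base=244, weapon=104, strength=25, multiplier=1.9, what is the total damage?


Sum base + weapon + str = 244 + 104 + 25 = 373
Multiply by 1.9:
373 * 1.9 = 708.7

708.7 damage


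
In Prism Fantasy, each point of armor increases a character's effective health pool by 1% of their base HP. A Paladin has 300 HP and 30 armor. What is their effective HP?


EHP = 300 * (1 + 30/100)
= 300 * (1 + 0.3)
= 300 * 1.3
= 390.0

390.0 EHP


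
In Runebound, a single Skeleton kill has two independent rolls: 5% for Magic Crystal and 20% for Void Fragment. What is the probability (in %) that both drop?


For independent events, P(both) = P(A) * P(B)
= 5% * 20%
= 100 / 100 %
= 1.0%

1.0%


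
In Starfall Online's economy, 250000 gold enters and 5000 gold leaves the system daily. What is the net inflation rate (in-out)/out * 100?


Net gold = 250000 - 5000 = 245000
Inflation rate = net / sunk * 100 = 245000 / 5000 * 100
= 49.0 * 100
= 4900.00%

4900.00%


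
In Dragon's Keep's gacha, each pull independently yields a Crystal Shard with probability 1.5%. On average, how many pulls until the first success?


Expected pulls for a geometric distribution = 1/p = 100 / rate%
= 100 / 1.5
= 66.67

66.67 pulls


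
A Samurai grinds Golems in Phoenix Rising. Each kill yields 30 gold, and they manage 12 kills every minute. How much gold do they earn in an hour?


Gold per minute = 30 * 12 = 360
Gold per hour = 360 * 60 = 21600

21600 gold/hour


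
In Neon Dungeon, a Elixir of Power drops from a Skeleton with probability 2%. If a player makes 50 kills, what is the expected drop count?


Expected drops = kills * (drop_rate / 100)
= 50 * (2 / 100)
= 50 * 0.02
= 1.0

1.0 drops


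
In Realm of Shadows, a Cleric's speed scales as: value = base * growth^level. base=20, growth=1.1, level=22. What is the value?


value = base * growth^level
= 20 * 1.1^22
= 20 * 8.140275
= 162.81

162.81 speed


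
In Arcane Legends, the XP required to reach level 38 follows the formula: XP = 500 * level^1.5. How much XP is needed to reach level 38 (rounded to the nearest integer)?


XP = 500 * level^1.5
Substitute level = 38:
XP = 500 * 38^1.5
= 500 * 234.2477
= 117124

117124 XP


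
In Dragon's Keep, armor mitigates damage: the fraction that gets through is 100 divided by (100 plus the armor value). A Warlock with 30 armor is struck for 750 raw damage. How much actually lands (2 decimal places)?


actual = 750 * 100 / (100 + 30)
= 750 * 100 / 130
= 75000 / 130
= 576.92

576.92 damage


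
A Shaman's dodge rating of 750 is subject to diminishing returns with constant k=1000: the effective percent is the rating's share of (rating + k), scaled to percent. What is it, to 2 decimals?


effective% = rating / (rating + k) * 100
= 750 / (750 + 1000) * 100
= 750 / 1750 * 100
= 0.428571 * 100
= 42.86%

42.86%


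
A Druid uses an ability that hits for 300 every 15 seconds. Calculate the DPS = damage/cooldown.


DPS = damage / cooldown
= 300 / 15
= 20.00

20.00 DPS


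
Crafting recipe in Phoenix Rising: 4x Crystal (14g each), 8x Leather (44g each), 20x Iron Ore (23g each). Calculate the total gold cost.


Cost breakdown:
  Crystal: 4 * 14 = 56
  Leather: 8 * 44 = 352
  Iron Ore: 20 * 23 = 460
Total = 56 + 352 + 460 = 868

868 gold


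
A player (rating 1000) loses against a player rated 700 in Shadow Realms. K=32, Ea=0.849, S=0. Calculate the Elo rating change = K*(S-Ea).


Elo update: delta = K * (S - Ea), where S = 0 (loses)
S - Ea = 0 - 0.849 = -0.849
Rating change = 32 * -0.849
= -27.17

-27.17 rating points


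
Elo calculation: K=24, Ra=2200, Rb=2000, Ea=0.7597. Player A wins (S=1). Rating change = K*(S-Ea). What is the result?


Elo update: delta = K * (S - Ea), where S = 1 (wins)
S - Ea = 1 - 0.7597 = 0.2403
Rating change = 24 * 0.2403
= 5.77

5.77 rating points


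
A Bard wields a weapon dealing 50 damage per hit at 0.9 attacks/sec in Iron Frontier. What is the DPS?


DPS = damage * attack_speed
= 50 * 0.9
= 45.0

45.0 DPS


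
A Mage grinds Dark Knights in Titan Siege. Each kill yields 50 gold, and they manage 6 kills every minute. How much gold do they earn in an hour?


Gold per minute = 50 * 6 = 300
Gold per hour = 300 * 60 = 18000

18000 gold/hour


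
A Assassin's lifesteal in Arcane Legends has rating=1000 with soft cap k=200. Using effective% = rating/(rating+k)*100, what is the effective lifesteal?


effective% = rating / (rating + k) * 100
= 1000 / (1000 + 200) * 100
= 1000 / 1200 * 100
= 0.833333 * 100
= 83.33%

83.33%


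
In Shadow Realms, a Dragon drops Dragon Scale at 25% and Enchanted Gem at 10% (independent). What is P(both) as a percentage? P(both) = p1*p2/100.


For independent events, P(both) = P(A) * P(B)
= 25% * 10%
= 250 / 100 %
= 2.5%

2.5%


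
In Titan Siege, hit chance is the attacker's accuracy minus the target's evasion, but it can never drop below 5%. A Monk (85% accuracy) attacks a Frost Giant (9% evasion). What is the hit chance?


accuracy - evasion = 85 - 9 = 76
Apply floor: max(76, 5) = 76
Hit chance = 76%

76%


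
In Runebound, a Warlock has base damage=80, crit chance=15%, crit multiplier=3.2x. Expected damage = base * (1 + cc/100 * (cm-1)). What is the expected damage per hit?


E[dmg] = base * (1 + crit_chance * (crit_mult - 1))
cc as decimal = 15/100 = 0.15
cm - 1 = 3.2 - 1 = 2.2
Bonus factor = 0.15 * 2.2 = 0.33
Total multiplier = 1 + 0.33 = 1.33
Expected damage = 80 * 1.33 = 106.40

106.40 damage


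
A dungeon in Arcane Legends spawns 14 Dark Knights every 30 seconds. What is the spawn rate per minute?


Spawns per minute = count * (60 / interval)
= 14 * (60 / 30)
= 14 * 2.0
= 28.0

28.0 per minute


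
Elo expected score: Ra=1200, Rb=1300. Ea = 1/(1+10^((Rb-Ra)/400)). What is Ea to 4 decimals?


Elo expected score: Ea = 1/(1 + 10^((Rb-Ra)/400))
Rb - Ra = 1300 - 1200 = 100
(Rb-Ra)/400 = 100/400 = 0.25
10^0.25 = 1.778279
Ea = 1/(1 + 1.778279) = 1/2.778279 = 0.3599

0.3599


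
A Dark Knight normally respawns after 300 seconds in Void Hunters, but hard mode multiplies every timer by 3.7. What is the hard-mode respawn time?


Respawn time = base * multiplier
= 300 * 3.7
= 1110.0 seconds

1110.0 seconds


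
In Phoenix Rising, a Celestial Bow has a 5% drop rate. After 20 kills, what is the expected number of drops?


Expected drops = kills * (drop_rate / 100)
= 20 * (5 / 100)
= 20 * 0.05
= 1.0

1.0 drops


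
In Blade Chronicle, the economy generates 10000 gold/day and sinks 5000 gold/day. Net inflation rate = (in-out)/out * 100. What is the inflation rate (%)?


Net gold = 10000 - 5000 = 5000
Inflation rate = net / sunk * 100 = 5000 / 5000 * 100
= 1.0 * 100
= 100.00%

100.00%


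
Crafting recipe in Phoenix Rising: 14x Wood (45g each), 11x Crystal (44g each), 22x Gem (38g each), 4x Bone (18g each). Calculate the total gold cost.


Cost breakdown:
  Wood: 14 * 45 = 630
  Crystal: 11 * 44 = 484
  Gem: 22 * 38 = 836
  Bone: 4 * 18 = 72
Total = 630 + 484 + 836 + 72 = 2022

2022 gold


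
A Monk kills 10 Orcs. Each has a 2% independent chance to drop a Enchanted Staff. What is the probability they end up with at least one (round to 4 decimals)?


P(at least one) = 1 - P(none) = 1 - (1-p)^n
p = 2/100 = 0.02
1 - p = 0.98
(1 - p)^10 = 0.98^10 = 0.817073
P(at least one) = 1 - 0.817073 = 0.1829

0.1829


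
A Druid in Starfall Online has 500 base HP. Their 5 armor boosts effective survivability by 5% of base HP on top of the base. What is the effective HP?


EHP = 500 * (1 + 5/100)
= 500 * (1 + 0.05)
= 500 * 1.05
= 525.0

525.0 EHP


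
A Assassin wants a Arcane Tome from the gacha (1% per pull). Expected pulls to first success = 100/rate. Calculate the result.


Expected pulls for a geometric distribution = 1/p = 100 / rate%
= 100 / 1
= 100.0

100.0 pulls


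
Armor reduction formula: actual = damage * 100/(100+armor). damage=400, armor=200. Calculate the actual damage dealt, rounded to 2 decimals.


actual = 400 * 100 / (100 + 200)
= 400 * 100 / 300
= 40000 / 300
= 133.33

133.33 damage


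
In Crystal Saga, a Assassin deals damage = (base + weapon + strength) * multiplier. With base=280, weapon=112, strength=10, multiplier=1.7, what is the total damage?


Sum base + weapon + str = 280 + 112 + 10 = 402
Multiply by 1.7:
402 * 1.7 = 683.4

683.4 damage


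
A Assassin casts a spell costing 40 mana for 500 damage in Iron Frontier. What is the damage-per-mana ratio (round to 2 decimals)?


Efficiency = damage / mana
= 500 / 40
= 12.50

12.50 dmg/mana


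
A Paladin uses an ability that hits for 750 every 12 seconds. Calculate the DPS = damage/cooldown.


DPS = damage / cooldown
= 750 / 12
= 62.50

62.50 DPS


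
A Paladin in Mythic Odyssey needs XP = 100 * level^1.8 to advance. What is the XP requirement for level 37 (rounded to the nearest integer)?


XP = 100 * level^1.8
Substitute level = 37:
XP = 100 * 37^1.8
= 100 * 664.9104
= 66491

66491 XP


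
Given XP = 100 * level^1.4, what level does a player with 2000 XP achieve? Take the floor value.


XP = 100 * level^1.4, so level = (XP / 100)^(1/1.4)
= (2000 / 100)^(1/1.4)
= 20.0^0.7143
= 8.4978
Floor: level = 8

level 8


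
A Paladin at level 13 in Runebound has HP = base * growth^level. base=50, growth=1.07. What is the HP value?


value = base * growth^level
= 50 * 1.07^13
= 50 * 2.409845
= 120.49

120.49 HP


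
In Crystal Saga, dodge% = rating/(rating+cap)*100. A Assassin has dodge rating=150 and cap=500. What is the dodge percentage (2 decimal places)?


dodge% = 150 / (150 + 500) * 100
= 150 / 650 * 100
= 0.230769 * 100
= 23.08%

23.08%


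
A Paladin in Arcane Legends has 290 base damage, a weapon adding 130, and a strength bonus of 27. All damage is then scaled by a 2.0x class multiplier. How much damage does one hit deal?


Sum base + weapon + str = 290 + 130 + 27 = 447
Multiply by 2.0:
447 * 2.0 = 894.0

894.0 damage


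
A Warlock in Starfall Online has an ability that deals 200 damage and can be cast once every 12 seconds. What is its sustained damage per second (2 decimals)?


DPS = damage / cooldown
= 200 / 12
= 16.67

16.67 DPS


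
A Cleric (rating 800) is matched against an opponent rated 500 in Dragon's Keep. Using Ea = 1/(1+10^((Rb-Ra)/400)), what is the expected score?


Elo expected score: Ea = 1/(1 + 10^((Rb-Ra)/400))
Rb - Ra = 500 - 800 = -300
(Rb-Ra)/400 = -300/400 = -0.75
10^-0.75 = 0.177828
Ea = 1/(1 + 0.177828) = 1/1.177828 = 0.8490

0.8490


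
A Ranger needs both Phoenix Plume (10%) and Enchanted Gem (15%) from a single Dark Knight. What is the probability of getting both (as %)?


For independent events, P(both) = P(A) * P(B)
= 10% * 15%
= 150 / 100 %
= 1.5%

1.5%


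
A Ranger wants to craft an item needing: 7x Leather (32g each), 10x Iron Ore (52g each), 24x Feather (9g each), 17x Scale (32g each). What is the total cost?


Cost breakdown:
  Leather: 7 * 32 = 224
  Iron Ore: 10 * 52 = 520
  Feather: 24 * 9 = 216
  Scale: 17 * 32 = 544
Total = 224 + 520 + 216 + 544 = 1504

1504 gold


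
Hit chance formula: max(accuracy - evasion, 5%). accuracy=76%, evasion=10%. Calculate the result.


accuracy - evasion = 76 - 10 = 66
Apply floor: max(66, 5) = 66
Hit chance = 66%

66%


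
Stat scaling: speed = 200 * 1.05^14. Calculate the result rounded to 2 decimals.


value = base * growth^level
= 200 * 1.05^14
= 200 * 1.979932
= 395.99

395.99 speed


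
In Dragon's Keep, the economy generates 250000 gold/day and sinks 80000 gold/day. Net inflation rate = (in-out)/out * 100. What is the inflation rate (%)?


Net gold = 250000 - 80000 = 170000
Inflation rate = net / sunk * 100 = 170000 / 80000 * 100
= 2.125 * 100
= 212.50%

212.50%


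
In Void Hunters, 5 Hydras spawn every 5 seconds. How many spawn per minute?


Spawns per minute = count * (60 / interval)
= 5 * (60 / 5)
= 5 * 12.0
= 60.0

60.0 per minute


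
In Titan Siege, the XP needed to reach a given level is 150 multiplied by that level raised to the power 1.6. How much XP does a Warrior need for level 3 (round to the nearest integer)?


XP = 150 * level^1.6
Substitute level = 3:
XP = 150 * 3^1.6
= 150 * 5.7995
= 870

870 XP


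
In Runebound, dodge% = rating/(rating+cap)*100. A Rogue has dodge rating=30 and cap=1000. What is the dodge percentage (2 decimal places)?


dodge% = 30 / (30 + 1000) * 100
= 30 / 1030 * 100
= 0.029126 * 100
= 2.91%

2.91%


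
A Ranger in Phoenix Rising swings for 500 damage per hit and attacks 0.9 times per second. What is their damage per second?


DPS = damage * attack_speed
= 500 * 0.9
= 450.0

450.0 DPS


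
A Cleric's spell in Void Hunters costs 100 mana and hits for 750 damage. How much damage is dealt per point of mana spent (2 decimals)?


Efficiency = damage / mana
= 750 / 100
= 7.50

7.50 dmg/mana


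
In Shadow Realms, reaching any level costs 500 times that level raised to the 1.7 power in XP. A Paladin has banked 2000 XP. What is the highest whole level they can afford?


XP = 500 * level^1.7, so level = (XP / 500)^(1/1.7)
= (2000 / 500)^(1/1.7)
= 4.0^0.5882
= 2.2602
Floor: level = 2

level 2


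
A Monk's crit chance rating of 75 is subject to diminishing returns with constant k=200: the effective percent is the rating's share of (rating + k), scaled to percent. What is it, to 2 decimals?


effective% = rating / (rating + k) * 100
= 75 / (75 + 200) * 100
= 75 / 275 * 100
= 0.272727 * 100
= 27.27%

27.27%


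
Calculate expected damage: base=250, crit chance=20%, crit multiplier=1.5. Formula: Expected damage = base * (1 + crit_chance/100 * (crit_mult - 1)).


E[dmg] = base * (1 + crit_chance * (crit_mult - 1))
cc as decimal = 20/100 = 0.2
cm - 1 = 1.5 - 1 = 0.5
Bonus factor = 0.2 * 0.5 = 0.1
Total multiplier = 1 + 0.1 = 1.1
Expected damage = 250 * 1.1 = 275.00

275.00 damage


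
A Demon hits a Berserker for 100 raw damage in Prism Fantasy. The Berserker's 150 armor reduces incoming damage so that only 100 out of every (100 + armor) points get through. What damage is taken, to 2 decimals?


actual = 100 * 100 / (100 + 150)
= 100 * 100 / 250
= 10000 / 250
= 40.00

40.00 damage


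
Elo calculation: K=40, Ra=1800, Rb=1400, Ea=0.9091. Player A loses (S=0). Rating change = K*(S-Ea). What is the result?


Elo update: delta = K * (S - Ea), where S = 0 (loses)
S - Ea = 0 - 0.9091 = -0.9091
Rating change = 40 * -0.9091
= -36.36

-36.36 rating points


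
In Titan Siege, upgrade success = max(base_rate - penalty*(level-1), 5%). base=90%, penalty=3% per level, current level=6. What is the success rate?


raw_rate = 90 - 3 * (6 - 1)
= 90 - 3 * 5
= 90 - 15
= 75
Apply floor: max(75, 5) = 75%

75%


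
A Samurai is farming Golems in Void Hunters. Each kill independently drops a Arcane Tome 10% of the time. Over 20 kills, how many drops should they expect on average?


Expected drops = kills * (drop_rate / 100)
= 20 * (10 / 100)
= 20 * 0.1
= 2.0

2.0 drops


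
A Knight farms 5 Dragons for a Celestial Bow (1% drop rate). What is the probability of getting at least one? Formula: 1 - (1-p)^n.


P(at least one) = 1 - P(none) = 1 - (1-p)^n
p = 1/100 = 0.01
1 - p = 0.99
(1 - p)^5 = 0.99^5 = 0.950990
P(at least one) = 1 - 0.950990 = 0.0490

0.0490


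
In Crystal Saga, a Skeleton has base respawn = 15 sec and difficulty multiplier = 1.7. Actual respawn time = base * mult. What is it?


Respawn time = base * multiplier
= 15 * 1.7
= 25.5 seconds

25.5 seconds


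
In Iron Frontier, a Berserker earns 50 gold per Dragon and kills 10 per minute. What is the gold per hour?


Gold per minute = 50 * 10 = 500
Gold per hour = 500 * 60 = 30000

30000 gold/hour


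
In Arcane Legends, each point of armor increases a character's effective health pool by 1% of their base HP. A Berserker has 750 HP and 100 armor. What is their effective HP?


EHP = 750 * (1 + 100/100)
= 750 * (1 + 1.0)
= 750 * 2.0
= 1500.0

1500.0 EHP


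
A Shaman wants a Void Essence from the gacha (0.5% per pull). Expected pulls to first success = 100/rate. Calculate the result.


Expected pulls for a geometric distribution = 1/p = 100 / rate%
= 100 / 0.5
= 200.0

200.0 pulls


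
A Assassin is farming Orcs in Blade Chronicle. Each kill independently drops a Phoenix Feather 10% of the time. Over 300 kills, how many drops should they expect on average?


Expected drops = kills * (drop_rate / 100)
= 300 * (10 / 100)
= 300 * 0.1
= 30.0

30.0 drops


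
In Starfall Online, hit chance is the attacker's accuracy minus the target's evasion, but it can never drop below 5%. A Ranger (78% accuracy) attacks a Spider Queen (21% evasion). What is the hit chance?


accuracy - evasion = 78 - 21 = 57
Apply floor: max(57, 5) = 57
Hit chance = 57%

57%


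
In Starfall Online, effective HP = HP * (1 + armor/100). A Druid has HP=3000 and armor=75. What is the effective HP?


EHP = 3000 * (1 + 75/100)
= 3000 * (1 + 0.75)
= 3000 * 1.75
= 5250.0

5250.0 EHP


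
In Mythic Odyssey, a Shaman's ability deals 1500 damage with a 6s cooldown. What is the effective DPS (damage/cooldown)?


DPS = damage / cooldown
= 1500 / 6
= 250.00

250.00 DPS


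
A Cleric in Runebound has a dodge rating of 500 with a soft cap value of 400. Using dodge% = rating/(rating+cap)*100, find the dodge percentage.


dodge% = 500 / (500 + 400) * 100
= 500 / 900 * 100
= 0.555556 * 100
= 55.56%

55.56%


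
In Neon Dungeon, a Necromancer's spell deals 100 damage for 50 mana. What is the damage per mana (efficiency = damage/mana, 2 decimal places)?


Efficiency = damage / mana
= 100 / 50
= 2.00

2.00 dmg/mana


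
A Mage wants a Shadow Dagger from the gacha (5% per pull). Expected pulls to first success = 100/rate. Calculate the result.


Expected pulls for a geometric distribution = 1/p = 100 / rate%
= 100 / 5
= 20.0

20.0 pulls


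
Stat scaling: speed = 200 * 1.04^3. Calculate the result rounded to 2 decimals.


value = base * growth^level
= 200 * 1.04^3
= 200 * 1.124864
= 224.97

224.97 speed


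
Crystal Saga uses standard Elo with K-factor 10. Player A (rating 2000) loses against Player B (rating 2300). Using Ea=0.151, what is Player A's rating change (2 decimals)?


Elo update: delta = K * (S - Ea), where S = 0 (loses)
S - Ea = 0 - 0.151 = -0.151
Rating change = 10 * -0.151
= -1.51

-1.51 rating points


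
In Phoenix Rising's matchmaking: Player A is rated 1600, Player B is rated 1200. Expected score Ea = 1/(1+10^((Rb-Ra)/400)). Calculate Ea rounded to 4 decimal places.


Elo expected score: Ea = 1/(1 + 10^((Rb-Ra)/400))
Rb - Ra = 1200 - 1600 = -400
(Rb-Ra)/400 = -400/400 = -1.0
10^-1.0 = 0.1
Ea = 1/(1 + 0.1) = 1/1.1 = 0.9091

0.9091


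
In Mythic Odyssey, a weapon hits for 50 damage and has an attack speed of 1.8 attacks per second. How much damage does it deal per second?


DPS = damage * attack_speed
= 50 * 1.8
= 90.0

90.0 DPS


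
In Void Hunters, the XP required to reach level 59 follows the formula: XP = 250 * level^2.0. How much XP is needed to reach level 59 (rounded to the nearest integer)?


XP = 250 * level^2.0
Substitute level = 59:
XP = 250 * 59^2.0
= 250 * 3481.0
= 870250

870250 XP


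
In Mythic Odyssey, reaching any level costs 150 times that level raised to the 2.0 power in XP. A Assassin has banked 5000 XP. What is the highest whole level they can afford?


XP = 150 * level^2.0, so level = (XP / 150)^(1/2.0)
= (5000 / 150)^(1/2.0)
= 33.3333^0.5
= 5.7735
Floor: level = 5

level 5


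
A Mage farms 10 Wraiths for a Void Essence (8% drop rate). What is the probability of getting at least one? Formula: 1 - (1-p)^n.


P(at least one) = 1 - P(none) = 1 - (1-p)^n
p = 8/100 = 0.08
1 - p = 0.92
(1 - p)^10 = 0.92^10 = 0.434388
P(at least one) = 1 - 0.434388 = 0.5656

0.5656


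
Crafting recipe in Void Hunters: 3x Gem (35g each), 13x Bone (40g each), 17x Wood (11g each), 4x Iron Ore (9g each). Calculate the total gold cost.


Cost breakdown:
  Gem: 3 * 35 = 105
  Bone: 13 * 40 = 520
  Wood: 17 * 11 = 187
  Iron Ore: 4 * 9 = 36
Total = 105 + 520 + 187 + 36 = 848

848 gold


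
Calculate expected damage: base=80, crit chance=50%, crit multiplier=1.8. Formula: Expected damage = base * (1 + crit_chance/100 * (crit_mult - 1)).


E[dmg] = base * (1 + crit_chance * (crit_mult - 1))
cc as decimal = 50/100 = 0.5
cm - 1 = 1.8 - 1 = 0.8
Bonus factor = 0.5 * 0.8 = 0.4
Total multiplier = 1 + 0.4 = 1.4
Expected damage = 80 * 1.4 = 112.00

112.00 damage


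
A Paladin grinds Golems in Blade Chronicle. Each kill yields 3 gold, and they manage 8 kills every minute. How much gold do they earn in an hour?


Gold per minute = 3 * 8 = 24
Gold per hour = 24 * 60 = 1440

1440 gold/hour


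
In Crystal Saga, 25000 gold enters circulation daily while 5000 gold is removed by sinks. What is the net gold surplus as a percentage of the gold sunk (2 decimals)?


Net gold = 25000 - 5000 = 20000
Inflation rate = net / sunk * 100 = 20000 / 5000 * 100
= 4.0 * 100
= 400.00%

400.00%


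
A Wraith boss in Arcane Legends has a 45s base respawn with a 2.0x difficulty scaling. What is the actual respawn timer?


Respawn time = base * multiplier
= 45 * 2.0
= 90.0 seconds

90.0 seconds


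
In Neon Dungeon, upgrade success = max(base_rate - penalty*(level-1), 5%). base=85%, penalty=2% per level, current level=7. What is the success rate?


raw_rate = 85 - 2 * (7 - 1)
= 85 - 2 * 6
= 85 - 12
= 73
Apply floor: max(73, 5) = 73%

73%


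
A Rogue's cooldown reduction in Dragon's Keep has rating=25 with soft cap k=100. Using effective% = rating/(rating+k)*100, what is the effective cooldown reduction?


effective% = rating / (rating + k) * 100
= 25 / (25 + 100) * 100
= 25 / 125 * 100
= 0.2 * 100
= 20.00%

20.00%


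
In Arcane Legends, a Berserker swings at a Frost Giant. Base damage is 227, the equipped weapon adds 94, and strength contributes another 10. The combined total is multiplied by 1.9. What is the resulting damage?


Sum base + weapon + str = 227 + 94 + 10 = 331
Multiply by 1.9:
331 * 1.9 = 628.9

628.9 damage


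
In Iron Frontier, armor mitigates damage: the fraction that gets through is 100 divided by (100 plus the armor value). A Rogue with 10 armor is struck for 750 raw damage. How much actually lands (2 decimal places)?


actual = 750 * 100 / (100 + 10)
= 750 * 100 / 110
= 75000 / 110
= 681.82

681.82 damage


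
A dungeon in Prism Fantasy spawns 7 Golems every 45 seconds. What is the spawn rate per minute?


Spawns per minute = count * (60 / interval)
= 7 * (60 / 45)
= 7 * 1.3333
= 9.33

9.33 per minute


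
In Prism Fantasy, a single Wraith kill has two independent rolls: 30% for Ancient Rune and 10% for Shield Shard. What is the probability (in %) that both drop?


For independent events, P(both) = P(A) * P(B)
= 30% * 10%
= 300 / 100 %
= 3.0%

3.0%


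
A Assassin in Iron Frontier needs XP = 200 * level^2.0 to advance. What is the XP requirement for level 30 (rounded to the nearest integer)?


XP = 200 * level^2.0
Substitute level = 30:
XP = 200 * 30^2.0
= 200 * 900.0
= 180000

180000 XP


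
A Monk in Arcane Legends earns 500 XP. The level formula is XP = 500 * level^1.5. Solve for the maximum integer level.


XP = 500 * level^1.5, so level = (XP / 500)^(1/1.5)
= (500 / 500)^(1/1.5)
= 1.0^0.6667
= 1.0
Floor: level = 1

level 1


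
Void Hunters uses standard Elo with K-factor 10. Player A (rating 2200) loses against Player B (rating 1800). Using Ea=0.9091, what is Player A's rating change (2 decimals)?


Elo update: delta = K * (S - Ea), where S = 0 (loses)
S - Ea = 0 - 0.9091 = -0.9091
Rating change = 10 * -0.9091
= -9.09

-9.09 rating points


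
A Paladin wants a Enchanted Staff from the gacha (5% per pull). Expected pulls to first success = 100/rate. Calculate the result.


Expected pulls for a geometric distribution = 1/p = 100 / rate%
= 100 / 5
= 20.0

20.0 pulls


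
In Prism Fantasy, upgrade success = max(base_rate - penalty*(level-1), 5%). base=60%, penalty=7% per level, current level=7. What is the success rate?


raw_rate = 60 - 7 * (7 - 1)
= 60 - 7 * 6
= 60 - 42
= 18
Apply floor: max(18, 5) = 18%

18%


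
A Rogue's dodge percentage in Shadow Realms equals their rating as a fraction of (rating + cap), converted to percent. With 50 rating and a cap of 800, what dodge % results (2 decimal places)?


dodge% = 50 / (50 + 800) * 100
= 50 / 850 * 100
= 0.058824 * 100
= 5.88%

5.88%


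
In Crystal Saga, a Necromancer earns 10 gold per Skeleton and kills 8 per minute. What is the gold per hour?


Gold per minute = 10 * 8 = 80
Gold per hour = 80 * 60 = 4800

4800 gold/hour


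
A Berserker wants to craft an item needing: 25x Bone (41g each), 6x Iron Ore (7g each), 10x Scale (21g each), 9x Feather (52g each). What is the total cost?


Cost breakdown:
  Bone: 25 * 41 = 1025
  Iron Ore: 6 * 7 = 42
  Scale: 10 * 21 = 210
  Feather: 9 * 52 = 468
Total = 1025 + 42 + 210 + 468 = 1745

1745 gold


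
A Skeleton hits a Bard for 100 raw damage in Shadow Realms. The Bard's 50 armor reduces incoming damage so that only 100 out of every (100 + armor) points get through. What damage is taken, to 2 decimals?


actual = 100 * 100 / (100 + 50)
= 100 * 100 / 150
= 10000 / 150
= 66.67

66.67 damage


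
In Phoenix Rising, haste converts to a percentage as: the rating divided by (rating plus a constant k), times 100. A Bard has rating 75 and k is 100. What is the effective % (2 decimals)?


effective% = rating / (rating + k) * 100
= 75 / (75 + 100) * 100
= 75 / 175 * 100
= 0.428571 * 100
= 42.86%

42.86%


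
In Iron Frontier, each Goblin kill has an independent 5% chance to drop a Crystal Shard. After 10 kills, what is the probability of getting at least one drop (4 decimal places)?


P(at least one) = 1 - P(none) = 1 - (1-p)^n
p = 5/100 = 0.05
1 - p = 0.95
(1 - p)^10 = 0.95^10 = 0.598737
P(at least one) = 1 - 0.598737 = 0.4013

0.4013


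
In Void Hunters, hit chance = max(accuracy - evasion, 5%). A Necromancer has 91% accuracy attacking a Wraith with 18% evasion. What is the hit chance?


accuracy - evasion = 91 - 18 = 73
Apply floor: max(73, 5) = 73
Hit chance = 73%

73%


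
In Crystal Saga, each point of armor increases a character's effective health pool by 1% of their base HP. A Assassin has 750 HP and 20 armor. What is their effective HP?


EHP = 750 * (1 + 20/100)
= 750 * (1 + 0.2)
= 750 * 1.2
= 900.0

900.0 EHP


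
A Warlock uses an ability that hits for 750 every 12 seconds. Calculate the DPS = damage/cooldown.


DPS = damage / cooldown
= 750 / 12
= 62.50

62.50 DPS


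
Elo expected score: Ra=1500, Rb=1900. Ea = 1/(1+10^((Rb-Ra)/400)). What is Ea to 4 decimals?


Elo expected score: Ea = 1/(1 + 10^((Rb-Ra)/400))
Rb - Ra = 1900 - 1500 = 400
(Rb-Ra)/400 = 400/400 = 1.0
10^1.0 = 10.0
Ea = 1/(1 + 10.0) = 1/11.0 = 0.0909

0.0909


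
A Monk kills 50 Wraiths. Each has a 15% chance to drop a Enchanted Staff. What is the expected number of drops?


Expected drops = kills * (drop_rate / 100)
= 50 * (15 / 100)
= 50 * 0.15
= 7.5

7.5 drops


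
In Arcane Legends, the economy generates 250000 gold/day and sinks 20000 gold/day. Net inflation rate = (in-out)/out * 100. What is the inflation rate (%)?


Net gold = 250000 - 20000 = 230000
Inflation rate = net / sunk * 100 = 230000 / 20000 * 100
= 11.5 * 100
= 1150.00%

1150.00%


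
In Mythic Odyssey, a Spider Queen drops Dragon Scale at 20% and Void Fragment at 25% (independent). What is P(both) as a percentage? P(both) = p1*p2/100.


For independent events, P(both) = P(A) * P(B)
= 20% * 25%
= 500 / 100 %
= 5.0%

5.0%


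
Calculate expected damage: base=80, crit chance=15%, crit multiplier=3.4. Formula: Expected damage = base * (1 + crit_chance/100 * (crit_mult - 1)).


E[dmg] = base * (1 + crit_chance * (crit_mult - 1))
cc as decimal = 15/100 = 0.15
cm - 1 = 3.4 - 1 = 2.4
Bonus factor = 0.15 * 2.4 = 0.36
Total multiplier = 1 + 0.36 = 1.36
Expected damage = 80 * 1.36 = 108.80

108.80 damage


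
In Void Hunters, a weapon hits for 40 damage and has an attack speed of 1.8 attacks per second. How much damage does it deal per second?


DPS = damage * attack_speed
= 40 * 1.8
= 72.0

72.0 DPS


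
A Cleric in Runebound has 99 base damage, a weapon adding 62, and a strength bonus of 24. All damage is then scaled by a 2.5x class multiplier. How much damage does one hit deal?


Sum base + weapon + str = 99 + 62 + 24 = 185
Multiply by 2.5:
185 * 2.5 = 462.5

462.5 damage


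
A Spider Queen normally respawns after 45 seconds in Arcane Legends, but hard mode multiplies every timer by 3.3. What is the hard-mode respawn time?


Respawn time = base * multiplier
= 45 * 3.3
= 148.5 seconds

148.5 seconds


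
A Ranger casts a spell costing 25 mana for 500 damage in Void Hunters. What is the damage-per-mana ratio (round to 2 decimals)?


Efficiency = damage / mana
= 500 / 25
= 20.00

20.00 dmg/mana


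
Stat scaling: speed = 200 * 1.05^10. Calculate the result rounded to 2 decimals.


value = base * growth^level
= 200 * 1.05^10
= 200 * 1.628895
= 325.78

325.78 speed


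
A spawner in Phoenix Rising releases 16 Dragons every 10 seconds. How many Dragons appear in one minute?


Spawns per minute = count * (60 / interval)
= 16 * (60 / 10)
= 16 * 6.0
= 96.0

96.0 per minute


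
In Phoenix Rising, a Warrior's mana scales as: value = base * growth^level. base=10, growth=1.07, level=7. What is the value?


value = base * growth^level
= 10 * 1.07^7
= 10 * 1.605781
= 16.06

16.06 mana


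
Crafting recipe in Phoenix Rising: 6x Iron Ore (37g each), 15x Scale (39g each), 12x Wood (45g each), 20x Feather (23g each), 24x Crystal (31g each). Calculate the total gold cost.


Cost breakdown:
  Iron Ore: 6 * 37 = 222
  Scale: 15 * 39 = 585
  Wood: 12 * 45 = 540
  Feather: 20 * 23 = 460
  Crystal: 24 * 31 = 744
Total = 222 + 585 + 540 + 460 + 744 = 2551

2551 gold


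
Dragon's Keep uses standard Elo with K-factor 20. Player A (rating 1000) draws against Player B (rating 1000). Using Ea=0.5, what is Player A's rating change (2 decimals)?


Elo update: delta = K * (S - Ea), where S = 0.5 (draws)
S - Ea = 0.5 - 0.5 = 0.0
Rating change = 20 * 0.0
= 0.00

0.00 rating points


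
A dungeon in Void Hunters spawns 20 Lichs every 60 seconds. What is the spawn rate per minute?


Spawns per minute = count * (60 / interval)
= 20 * (60 / 60)
= 20 * 1.0
= 20.0

20.0 per minute


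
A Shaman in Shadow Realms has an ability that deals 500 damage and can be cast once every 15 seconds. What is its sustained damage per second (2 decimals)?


DPS = damage / cooldown
= 500 / 15
= 33.33

33.33 DPS


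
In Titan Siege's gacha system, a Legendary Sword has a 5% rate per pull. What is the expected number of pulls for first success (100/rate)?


Expected pulls for a geometric distribution = 1/p = 100 / rate%
= 100 / 5
= 20.0

20.0 pulls


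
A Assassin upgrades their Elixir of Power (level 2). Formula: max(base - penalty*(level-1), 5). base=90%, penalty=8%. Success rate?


raw_rate = 90 - 8 * (2 - 1)
= 90 - 8 * 1
= 90 - 8
= 82
Apply floor: max(82, 5) = 82%

82%


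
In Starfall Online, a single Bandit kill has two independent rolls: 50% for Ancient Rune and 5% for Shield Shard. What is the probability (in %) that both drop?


For independent events, P(both) = P(A) * P(B)
= 50% * 5%
= 250 / 100 %
= 2.5%

2.5%


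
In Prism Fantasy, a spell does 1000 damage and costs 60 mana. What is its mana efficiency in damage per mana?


Efficiency = damage / mana
= 1000 / 60
= 16.67

16.67 dmg/mana


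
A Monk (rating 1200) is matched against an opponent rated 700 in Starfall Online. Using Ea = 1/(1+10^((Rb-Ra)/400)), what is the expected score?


Elo expected score: Ea = 1/(1 + 10^((Rb-Ra)/400))
Rb - Ra = 700 - 1200 = -500
(Rb-Ra)/400 = -500/400 = -1.25
10^-1.25 = 0.056234
Ea = 1/(1 + 0.056234) = 1/1.056234 = 0.9468

0.9468


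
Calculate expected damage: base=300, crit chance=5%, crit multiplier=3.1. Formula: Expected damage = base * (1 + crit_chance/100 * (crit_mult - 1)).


E[dmg] = base * (1 + crit_chance * (crit_mult - 1))
cc as decimal = 5/100 = 0.05
cm - 1 = 3.1 - 1 = 2.1
Bonus factor = 0.05 * 2.1 = 0.105
Total multiplier = 1 + 0.105 = 1.105
Expected damage = 300 * 1.105 = 331.50

331.50 damage


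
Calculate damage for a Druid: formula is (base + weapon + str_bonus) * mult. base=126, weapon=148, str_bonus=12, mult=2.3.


Sum base + weapon + str = 126 + 148 + 12 = 286
Multiply by 2.3:
286 * 2.3 = 657.8

657.8 damage


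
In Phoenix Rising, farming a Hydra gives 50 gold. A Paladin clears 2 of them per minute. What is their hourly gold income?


Gold per minute = 50 * 2 = 100
Gold per hour = 100 * 60 = 6000

6000 gold/hour


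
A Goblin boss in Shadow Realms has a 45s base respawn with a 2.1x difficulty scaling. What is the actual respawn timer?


Respawn time = base * multiplier
= 45 * 2.1
= 94.5 seconds

94.5 seconds


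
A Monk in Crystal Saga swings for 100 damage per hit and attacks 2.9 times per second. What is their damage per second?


DPS = damage * attack_speed
= 100 * 2.9
= 290.0

290.0 DPS


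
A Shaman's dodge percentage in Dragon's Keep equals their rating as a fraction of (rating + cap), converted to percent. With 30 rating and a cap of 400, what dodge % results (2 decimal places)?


dodge% = 30 / (30 + 400) * 100
= 30 / 430 * 100
= 0.069767 * 100
= 6.98%

6.98%


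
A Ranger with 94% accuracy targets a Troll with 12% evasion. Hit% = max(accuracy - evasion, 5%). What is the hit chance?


accuracy - evasion = 94 - 12 = 82
Apply floor: max(82, 5) = 82
Hit chance = 82%

82%


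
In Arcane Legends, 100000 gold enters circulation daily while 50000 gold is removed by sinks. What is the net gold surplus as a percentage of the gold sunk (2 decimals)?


Net gold = 100000 - 50000 = 50000
Inflation rate = net / sunk * 100 = 50000 / 50000 * 100
= 1.0 * 100
= 100.00%

100.00%


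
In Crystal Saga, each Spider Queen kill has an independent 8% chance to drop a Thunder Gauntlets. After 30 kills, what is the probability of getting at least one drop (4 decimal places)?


P(at least one) = 1 - P(none) = 1 - (1-p)^n
p = 8/100 = 0.08
1 - p = 0.92
(1 - p)^30 = 0.92^30 = 0.081966
P(at least one) = 1 - 0.081966 = 0.9180

0.9180


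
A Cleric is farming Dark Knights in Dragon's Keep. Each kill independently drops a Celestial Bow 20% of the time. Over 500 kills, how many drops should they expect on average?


Expected drops = kills * (drop_rate / 100)
= 500 * (20 / 100)
= 500 * 0.2
= 100.0

100.0 drops


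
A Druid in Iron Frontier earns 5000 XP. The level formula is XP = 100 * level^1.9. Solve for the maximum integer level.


XP = 100 * level^1.9, so level = (XP / 100)^(1/1.9)
= (5000 / 100)^(1/1.9)
= 50.0^0.5263
= 7.8378
Floor: level = 7

level 7


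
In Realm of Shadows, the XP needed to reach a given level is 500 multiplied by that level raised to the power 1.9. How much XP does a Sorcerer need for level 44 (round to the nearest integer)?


XP = 500 * level^1.9
Substitute level = 44:
XP = 500 * 44^1.9
= 500 * 1326.0506
= 663025

663025 XP


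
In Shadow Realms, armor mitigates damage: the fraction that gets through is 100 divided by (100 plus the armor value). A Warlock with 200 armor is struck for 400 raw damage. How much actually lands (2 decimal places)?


actual = 400 * 100 / (100 + 200)
= 400 * 100 / 300
= 40000 / 300
= 133.33

133.33 damage


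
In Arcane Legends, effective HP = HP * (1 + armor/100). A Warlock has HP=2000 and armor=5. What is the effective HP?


EHP = 2000 * (1 + 5/100)
= 2000 * (1 + 0.05)
= 2000 * 1.05
= 2100.0

2100.0 EHP


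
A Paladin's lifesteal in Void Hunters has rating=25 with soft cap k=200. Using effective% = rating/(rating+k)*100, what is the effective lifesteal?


effective% = rating / (rating + k) * 100
= 25 / (25 + 200) * 100
= 25 / 225 * 100
= 0.111111 * 100
= 11.11%

11.11%


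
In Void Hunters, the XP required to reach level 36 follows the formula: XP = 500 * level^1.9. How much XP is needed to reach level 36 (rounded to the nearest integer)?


XP = 500 * level^1.9
Substitute level = 36:
XP = 500 * 36^1.9
= 500 * 905.6799
= 452840

452840 XP


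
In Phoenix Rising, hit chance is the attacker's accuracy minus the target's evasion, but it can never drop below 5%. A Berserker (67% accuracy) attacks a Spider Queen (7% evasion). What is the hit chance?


accuracy - evasion = 67 - 7 = 60
Apply floor: max(60, 5) = 60
Hit chance = 60%

60%


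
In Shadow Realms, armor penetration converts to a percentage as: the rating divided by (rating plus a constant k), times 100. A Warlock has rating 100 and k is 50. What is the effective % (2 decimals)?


effective% = rating / (rating + k) * 100
= 100 / (100 + 50) * 100
= 100 / 150 * 100
= 0.666667 * 100
= 66.67%

66.67%


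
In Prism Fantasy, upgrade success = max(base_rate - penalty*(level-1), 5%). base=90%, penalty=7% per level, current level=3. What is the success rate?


raw_rate = 90 - 7 * (3 - 1)
= 90 - 7 * 2
= 90 - 14
= 76
Apply floor: max(76, 5) = 76%

76%


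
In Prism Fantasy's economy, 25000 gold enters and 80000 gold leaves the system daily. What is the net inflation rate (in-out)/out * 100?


Net gold = 25000 - 80000 = -55000
Inflation rate = net / sunk * 100 = -55000 / 80000 * 100
= -0.6875 * 100
= -68.75%

-68.75%


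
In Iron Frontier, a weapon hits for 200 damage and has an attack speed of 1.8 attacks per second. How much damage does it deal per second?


DPS = damage * attack_speed
= 200 * 1.8
= 360.0

360.0 DPS


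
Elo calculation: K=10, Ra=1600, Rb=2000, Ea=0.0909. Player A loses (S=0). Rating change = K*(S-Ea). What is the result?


Elo update: delta = K * (S - Ea), where S = 0 (loses)
S - Ea = 0 - 0.0909 = -0.0909
Rating change = 10 * -0.0909
= -0.91

-0.91 rating points
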